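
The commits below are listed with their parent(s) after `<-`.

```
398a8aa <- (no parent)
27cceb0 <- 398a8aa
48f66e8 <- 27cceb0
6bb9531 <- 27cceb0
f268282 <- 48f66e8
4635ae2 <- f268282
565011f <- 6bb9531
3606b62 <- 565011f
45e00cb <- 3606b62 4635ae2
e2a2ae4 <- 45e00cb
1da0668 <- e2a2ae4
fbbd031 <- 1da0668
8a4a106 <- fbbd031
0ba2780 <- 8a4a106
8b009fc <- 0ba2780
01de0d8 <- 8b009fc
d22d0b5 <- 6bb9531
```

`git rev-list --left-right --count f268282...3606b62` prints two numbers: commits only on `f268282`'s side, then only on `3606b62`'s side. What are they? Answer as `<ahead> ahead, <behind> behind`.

2 ahead, 3 behind

Reachable from f268282: {27cceb0, 398a8aa, 48f66e8, f268282}.
Reachable from 3606b62: {27cceb0, 3606b62, 398a8aa, 565011f, 6bb9531}.
Only in f268282's history (ahead): {48f66e8, f268282} — 2.
Only in 3606b62's history (behind): {3606b62, 565011f, 6bb9531} — 3.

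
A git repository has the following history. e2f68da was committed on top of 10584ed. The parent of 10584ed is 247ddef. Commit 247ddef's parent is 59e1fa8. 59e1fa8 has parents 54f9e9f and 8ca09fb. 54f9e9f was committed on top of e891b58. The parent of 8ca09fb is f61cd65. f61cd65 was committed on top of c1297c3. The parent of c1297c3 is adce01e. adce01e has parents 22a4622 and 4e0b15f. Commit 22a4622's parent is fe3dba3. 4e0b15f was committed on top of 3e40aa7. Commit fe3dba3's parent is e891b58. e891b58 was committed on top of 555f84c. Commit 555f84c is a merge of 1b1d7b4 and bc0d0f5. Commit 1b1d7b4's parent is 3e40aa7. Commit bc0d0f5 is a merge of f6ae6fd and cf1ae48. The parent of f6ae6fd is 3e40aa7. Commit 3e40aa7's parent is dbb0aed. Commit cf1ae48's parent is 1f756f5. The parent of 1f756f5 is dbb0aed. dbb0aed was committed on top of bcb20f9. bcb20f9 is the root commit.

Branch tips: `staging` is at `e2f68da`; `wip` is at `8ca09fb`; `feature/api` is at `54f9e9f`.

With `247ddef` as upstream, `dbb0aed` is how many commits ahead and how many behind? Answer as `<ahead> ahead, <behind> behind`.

0 ahead, 18 behind

Reachable from dbb0aed: {bcb20f9, dbb0aed}.
Reachable from 247ddef: {1b1d7b4, 1f756f5, 22a4622, 247ddef, 3e40aa7, 4e0b15f, 54f9e9f, 555f84c, 59e1fa8, 8ca09fb, adce01e, bc0d0f5, bcb20f9, c1297c3, cf1ae48, dbb0aed, e891b58, f61cd65, f6ae6fd, fe3dba3}.
Only in dbb0aed's history (ahead): {} — 0.
Only in 247ddef's history (behind): {1b1d7b4, 1f756f5, 22a4622, 247ddef, 3e40aa7, 4e0b15f, 54f9e9f, 555f84c, 59e1fa8, 8ca09fb, adce01e, bc0d0f5, c1297c3, cf1ae48, e891b58, f61cd65, f6ae6fd, fe3dba3} — 18.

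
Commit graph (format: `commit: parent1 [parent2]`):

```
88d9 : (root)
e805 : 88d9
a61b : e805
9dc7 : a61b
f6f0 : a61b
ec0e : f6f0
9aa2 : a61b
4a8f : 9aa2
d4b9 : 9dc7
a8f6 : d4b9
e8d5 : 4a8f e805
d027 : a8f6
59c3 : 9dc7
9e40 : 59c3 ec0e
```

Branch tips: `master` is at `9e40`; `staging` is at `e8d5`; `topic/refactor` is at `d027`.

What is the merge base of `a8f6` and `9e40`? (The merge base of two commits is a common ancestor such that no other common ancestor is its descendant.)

9dc7

Ancestors of a8f6: {88d9, 9dc7, a61b, a8f6, d4b9, e805}.
Ancestors of 9e40: {59c3, 88d9, 9dc7, 9e40, a61b, e805, ec0e, f6f0}.
Common ancestors: {88d9, 9dc7, a61b, e805}.
Among these, 9dc7 is not an ancestor of any other common ancestor — it is the merge base.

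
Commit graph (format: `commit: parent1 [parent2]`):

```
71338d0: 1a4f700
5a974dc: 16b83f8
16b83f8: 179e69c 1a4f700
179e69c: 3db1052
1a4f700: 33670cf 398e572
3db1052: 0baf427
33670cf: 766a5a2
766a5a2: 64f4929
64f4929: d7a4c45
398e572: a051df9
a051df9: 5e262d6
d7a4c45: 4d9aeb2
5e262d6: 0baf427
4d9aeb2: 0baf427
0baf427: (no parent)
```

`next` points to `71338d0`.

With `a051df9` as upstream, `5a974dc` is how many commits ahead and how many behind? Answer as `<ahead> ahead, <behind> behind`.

11 ahead, 0 behind

Reachable from 5a974dc: {0baf427, 16b83f8, 179e69c, 1a4f700, 33670cf, 398e572, 3db1052, 4d9aeb2, 5a974dc, 5e262d6, 64f4929, 766a5a2, a051df9, d7a4c45}.
Reachable from a051df9: {0baf427, 5e262d6, a051df9}.
Only in 5a974dc's history (ahead): {16b83f8, 179e69c, 1a4f700, 33670cf, 398e572, 3db1052, 4d9aeb2, 5a974dc, 64f4929, 766a5a2, d7a4c45} — 11.
Only in a051df9's history (behind): {} — 0.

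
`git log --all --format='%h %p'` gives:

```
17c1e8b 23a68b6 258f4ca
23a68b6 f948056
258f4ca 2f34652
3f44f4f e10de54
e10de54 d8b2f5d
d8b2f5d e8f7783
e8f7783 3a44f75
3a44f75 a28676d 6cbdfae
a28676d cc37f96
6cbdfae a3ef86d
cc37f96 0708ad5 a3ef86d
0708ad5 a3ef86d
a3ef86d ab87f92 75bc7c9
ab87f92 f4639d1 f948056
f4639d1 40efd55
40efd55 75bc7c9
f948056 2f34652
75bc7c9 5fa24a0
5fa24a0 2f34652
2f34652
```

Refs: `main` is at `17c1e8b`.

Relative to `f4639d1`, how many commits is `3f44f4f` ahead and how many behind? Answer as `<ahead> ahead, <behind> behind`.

Reachable from 3f44f4f: {0708ad5, 2f34652, 3a44f75, 3f44f4f, 40efd55, 5fa24a0, 6cbdfae, 75bc7c9, a28676d, a3ef86d, ab87f92, cc37f96, d8b2f5d, e10de54, e8f7783, f4639d1, f948056}.
Reachable from f4639d1: {2f34652, 40efd55, 5fa24a0, 75bc7c9, f4639d1}.
Only in 3f44f4f's history (ahead): {0708ad5, 3a44f75, 3f44f4f, 6cbdfae, a28676d, a3ef86d, ab87f92, cc37f96, d8b2f5d, e10de54, e8f7783, f948056} — 12.
Only in f4639d1's history (behind): {} — 0.

12 ahead, 0 behind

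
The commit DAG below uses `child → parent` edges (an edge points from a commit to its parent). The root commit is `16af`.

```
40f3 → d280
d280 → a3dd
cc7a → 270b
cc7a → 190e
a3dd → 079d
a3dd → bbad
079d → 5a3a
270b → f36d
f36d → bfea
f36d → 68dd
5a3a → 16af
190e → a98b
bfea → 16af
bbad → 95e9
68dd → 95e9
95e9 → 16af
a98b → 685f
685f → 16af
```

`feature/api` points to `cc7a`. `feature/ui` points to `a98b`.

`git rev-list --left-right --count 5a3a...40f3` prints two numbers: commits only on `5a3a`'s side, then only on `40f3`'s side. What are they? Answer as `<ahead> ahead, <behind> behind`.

0 ahead, 6 behind

Reachable from 5a3a: {16af, 5a3a}.
Reachable from 40f3: {079d, 16af, 40f3, 5a3a, 95e9, a3dd, bbad, d280}.
Only in 5a3a's history (ahead): {} — 0.
Only in 40f3's history (behind): {079d, 40f3, 95e9, a3dd, bbad, d280} — 6.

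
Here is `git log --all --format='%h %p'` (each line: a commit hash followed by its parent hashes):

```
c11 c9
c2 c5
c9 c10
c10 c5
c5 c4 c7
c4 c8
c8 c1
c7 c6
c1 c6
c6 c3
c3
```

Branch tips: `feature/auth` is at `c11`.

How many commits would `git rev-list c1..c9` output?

6

Reachable from c9: {c1, c10, c3, c4, c5, c6, c7, c8, c9}.
Reachable from c1: {c1, c3, c6}.
In c9's history but not c1's: {c10, c4, c5, c7, c8, c9} — 6 commits.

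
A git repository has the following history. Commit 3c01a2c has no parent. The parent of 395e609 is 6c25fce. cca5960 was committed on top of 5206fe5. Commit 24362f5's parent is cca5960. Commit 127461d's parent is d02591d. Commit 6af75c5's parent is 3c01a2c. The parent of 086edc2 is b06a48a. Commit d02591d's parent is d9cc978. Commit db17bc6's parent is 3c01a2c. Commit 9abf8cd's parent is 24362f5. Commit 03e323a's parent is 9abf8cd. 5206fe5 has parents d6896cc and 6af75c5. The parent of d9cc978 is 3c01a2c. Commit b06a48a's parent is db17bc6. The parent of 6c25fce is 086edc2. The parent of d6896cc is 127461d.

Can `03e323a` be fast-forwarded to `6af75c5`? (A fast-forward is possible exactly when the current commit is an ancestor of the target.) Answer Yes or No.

A fast-forward from 03e323a to 6af75c5 is possible iff 03e323a is an ancestor of 6af75c5.
Ancestors of 6af75c5: {3c01a2c, 6af75c5}.
03e323a is not among them, so fast-forward is not possible.

No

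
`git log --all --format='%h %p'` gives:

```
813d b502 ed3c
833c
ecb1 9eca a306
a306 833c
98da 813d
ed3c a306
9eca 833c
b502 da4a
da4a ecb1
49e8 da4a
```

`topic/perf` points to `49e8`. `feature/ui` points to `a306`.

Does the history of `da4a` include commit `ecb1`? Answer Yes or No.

Yes

Ancestors of da4a (commits reachable by following parents): {833c, 9eca, a306, da4a, ecb1}.
ecb1 is in that set, so it is an ancestor of da4a.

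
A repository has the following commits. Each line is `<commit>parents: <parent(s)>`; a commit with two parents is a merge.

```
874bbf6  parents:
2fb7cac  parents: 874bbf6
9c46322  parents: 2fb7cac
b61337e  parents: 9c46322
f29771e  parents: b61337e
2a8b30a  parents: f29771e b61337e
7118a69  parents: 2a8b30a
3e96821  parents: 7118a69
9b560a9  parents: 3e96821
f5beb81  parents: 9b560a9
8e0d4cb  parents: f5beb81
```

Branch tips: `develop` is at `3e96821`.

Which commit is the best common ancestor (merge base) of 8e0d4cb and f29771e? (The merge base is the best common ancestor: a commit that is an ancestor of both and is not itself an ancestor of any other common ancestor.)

f29771e

Ancestors of 8e0d4cb: {2a8b30a, 2fb7cac, 3e96821, 7118a69, 874bbf6, 8e0d4cb, 9b560a9, 9c46322, b61337e, f29771e, f5beb81}.
Ancestors of f29771e: {2fb7cac, 874bbf6, 9c46322, b61337e, f29771e}.
Common ancestors: {2fb7cac, 874bbf6, 9c46322, b61337e, f29771e}.
Among these, f29771e is not an ancestor of any other common ancestor — it is the merge base.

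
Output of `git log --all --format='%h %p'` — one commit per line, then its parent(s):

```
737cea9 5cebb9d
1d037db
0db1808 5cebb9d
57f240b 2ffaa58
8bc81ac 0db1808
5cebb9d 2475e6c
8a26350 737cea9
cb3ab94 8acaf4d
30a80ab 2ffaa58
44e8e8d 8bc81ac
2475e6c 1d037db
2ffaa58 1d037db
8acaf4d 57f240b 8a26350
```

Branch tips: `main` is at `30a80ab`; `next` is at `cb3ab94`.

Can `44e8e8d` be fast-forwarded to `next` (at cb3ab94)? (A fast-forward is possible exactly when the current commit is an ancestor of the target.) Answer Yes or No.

No

A fast-forward from 44e8e8d to cb3ab94 is possible iff 44e8e8d is an ancestor of cb3ab94.
Ancestors of cb3ab94: {1d037db, 2475e6c, 2ffaa58, 57f240b, 5cebb9d, 737cea9, 8a26350, 8acaf4d, cb3ab94}.
44e8e8d is not among them, so fast-forward is not possible.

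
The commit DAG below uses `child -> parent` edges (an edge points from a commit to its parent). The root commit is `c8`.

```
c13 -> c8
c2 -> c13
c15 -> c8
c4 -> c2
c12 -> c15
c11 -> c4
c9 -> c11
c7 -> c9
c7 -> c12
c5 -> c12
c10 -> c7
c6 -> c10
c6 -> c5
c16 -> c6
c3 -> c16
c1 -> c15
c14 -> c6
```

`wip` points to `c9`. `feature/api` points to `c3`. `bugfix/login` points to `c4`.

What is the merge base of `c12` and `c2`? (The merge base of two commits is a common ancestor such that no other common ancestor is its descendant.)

Ancestors of c12: {c12, c15, c8}.
Ancestors of c2: {c13, c2, c8}.
Common ancestors: {c8}.
The only common ancestor is c8, so it is the merge base.

c8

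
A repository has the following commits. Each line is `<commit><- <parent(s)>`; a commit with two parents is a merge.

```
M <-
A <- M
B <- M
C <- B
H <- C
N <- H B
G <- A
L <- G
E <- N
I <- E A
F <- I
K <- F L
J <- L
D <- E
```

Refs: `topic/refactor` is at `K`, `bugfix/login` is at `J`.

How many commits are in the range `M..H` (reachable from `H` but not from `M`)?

3

Reachable from H: {B, C, H, M}.
Reachable from M: {M}.
In H's history but not M's: {B, C, H} — 3 commits.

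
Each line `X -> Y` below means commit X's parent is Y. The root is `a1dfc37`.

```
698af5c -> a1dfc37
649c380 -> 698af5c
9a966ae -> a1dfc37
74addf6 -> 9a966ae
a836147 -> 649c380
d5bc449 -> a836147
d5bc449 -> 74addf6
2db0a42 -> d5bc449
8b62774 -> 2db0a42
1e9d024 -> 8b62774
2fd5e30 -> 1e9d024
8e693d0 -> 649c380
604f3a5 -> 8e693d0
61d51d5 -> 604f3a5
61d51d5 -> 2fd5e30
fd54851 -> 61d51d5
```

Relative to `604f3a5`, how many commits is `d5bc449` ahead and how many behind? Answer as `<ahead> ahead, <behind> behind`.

Reachable from d5bc449: {649c380, 698af5c, 74addf6, 9a966ae, a1dfc37, a836147, d5bc449}.
Reachable from 604f3a5: {604f3a5, 649c380, 698af5c, 8e693d0, a1dfc37}.
Only in d5bc449's history (ahead): {74addf6, 9a966ae, a836147, d5bc449} — 4.
Only in 604f3a5's history (behind): {604f3a5, 8e693d0} — 2.

4 ahead, 2 behind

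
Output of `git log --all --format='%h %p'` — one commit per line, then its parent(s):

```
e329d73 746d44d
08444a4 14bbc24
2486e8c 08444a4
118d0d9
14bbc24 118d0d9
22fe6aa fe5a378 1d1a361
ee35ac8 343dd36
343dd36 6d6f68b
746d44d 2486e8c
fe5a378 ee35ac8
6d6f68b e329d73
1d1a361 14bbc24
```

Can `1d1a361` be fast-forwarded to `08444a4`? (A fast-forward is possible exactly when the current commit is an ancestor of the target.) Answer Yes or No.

A fast-forward from 1d1a361 to 08444a4 is possible iff 1d1a361 is an ancestor of 08444a4.
Ancestors of 08444a4: {08444a4, 118d0d9, 14bbc24}.
1d1a361 is not among them, so fast-forward is not possible.

No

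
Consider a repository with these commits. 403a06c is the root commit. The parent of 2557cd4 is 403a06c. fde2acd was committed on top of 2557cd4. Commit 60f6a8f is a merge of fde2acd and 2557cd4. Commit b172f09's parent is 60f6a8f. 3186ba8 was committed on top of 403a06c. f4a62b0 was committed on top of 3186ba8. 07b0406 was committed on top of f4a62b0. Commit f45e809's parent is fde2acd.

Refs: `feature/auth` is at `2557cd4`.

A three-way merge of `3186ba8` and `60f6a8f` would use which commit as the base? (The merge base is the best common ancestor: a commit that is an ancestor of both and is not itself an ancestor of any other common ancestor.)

Ancestors of 3186ba8: {3186ba8, 403a06c}.
Ancestors of 60f6a8f: {2557cd4, 403a06c, 60f6a8f, fde2acd}.
Common ancestors: {403a06c}.
The only common ancestor is 403a06c, so it is the merge base.

403a06c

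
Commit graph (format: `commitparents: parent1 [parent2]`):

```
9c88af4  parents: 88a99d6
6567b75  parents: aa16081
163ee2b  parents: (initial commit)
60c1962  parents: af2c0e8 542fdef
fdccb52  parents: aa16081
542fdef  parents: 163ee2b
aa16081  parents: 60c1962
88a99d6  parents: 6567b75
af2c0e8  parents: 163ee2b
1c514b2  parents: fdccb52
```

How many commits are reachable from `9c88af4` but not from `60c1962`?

4

Reachable from 9c88af4: {163ee2b, 542fdef, 60c1962, 6567b75, 88a99d6, 9c88af4, aa16081, af2c0e8}.
Reachable from 60c1962: {163ee2b, 542fdef, 60c1962, af2c0e8}.
In 9c88af4's history but not 60c1962's: {6567b75, 88a99d6, 9c88af4, aa16081} — 4 commits.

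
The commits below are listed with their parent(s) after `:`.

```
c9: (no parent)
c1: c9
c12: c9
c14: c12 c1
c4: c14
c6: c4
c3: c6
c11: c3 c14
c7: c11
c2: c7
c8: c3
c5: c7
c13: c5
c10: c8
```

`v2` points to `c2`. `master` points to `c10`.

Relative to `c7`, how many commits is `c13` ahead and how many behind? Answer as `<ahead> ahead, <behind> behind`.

Reachable from c13: {c1, c11, c12, c13, c14, c3, c4, c5, c6, c7, c9}.
Reachable from c7: {c1, c11, c12, c14, c3, c4, c6, c7, c9}.
Only in c13's history (ahead): {c13, c5} — 2.
Only in c7's history (behind): {} — 0.

2 ahead, 0 behind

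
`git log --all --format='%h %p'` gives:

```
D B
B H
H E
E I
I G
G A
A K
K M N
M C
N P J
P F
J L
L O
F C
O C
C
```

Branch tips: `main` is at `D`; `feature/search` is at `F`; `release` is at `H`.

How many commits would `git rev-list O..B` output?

13

Reachable from B: {A, B, C, E, F, G, H, I, J, K, L, M, N, O, P}.
Reachable from O: {C, O}.
In B's history but not O's: {A, B, E, F, G, H, I, J, K, L, M, N, P} — 13 commits.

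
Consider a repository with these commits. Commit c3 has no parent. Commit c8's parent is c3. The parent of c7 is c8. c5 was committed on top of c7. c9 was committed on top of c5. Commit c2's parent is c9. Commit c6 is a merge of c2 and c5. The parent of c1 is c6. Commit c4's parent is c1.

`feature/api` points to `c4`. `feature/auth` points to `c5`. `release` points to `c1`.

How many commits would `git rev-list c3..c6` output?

6

Reachable from c6: {c2, c3, c5, c6, c7, c8, c9}.
Reachable from c3: {c3}.
In c6's history but not c3's: {c2, c5, c6, c7, c8, c9} — 6 commits.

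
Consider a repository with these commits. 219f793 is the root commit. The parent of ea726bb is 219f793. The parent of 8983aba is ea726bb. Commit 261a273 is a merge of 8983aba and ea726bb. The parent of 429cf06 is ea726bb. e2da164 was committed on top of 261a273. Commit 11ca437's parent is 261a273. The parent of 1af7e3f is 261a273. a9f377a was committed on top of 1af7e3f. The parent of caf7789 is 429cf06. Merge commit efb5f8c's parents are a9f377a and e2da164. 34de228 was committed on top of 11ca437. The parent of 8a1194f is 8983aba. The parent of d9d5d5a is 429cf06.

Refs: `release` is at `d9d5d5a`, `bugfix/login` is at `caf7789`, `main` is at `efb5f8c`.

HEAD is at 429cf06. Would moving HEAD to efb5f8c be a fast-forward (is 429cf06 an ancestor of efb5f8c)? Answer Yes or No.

No

A fast-forward from 429cf06 to efb5f8c is possible iff 429cf06 is an ancestor of efb5f8c.
Ancestors of efb5f8c: {1af7e3f, 219f793, 261a273, 8983aba, a9f377a, e2da164, ea726bb, efb5f8c}.
429cf06 is not among them, so fast-forward is not possible.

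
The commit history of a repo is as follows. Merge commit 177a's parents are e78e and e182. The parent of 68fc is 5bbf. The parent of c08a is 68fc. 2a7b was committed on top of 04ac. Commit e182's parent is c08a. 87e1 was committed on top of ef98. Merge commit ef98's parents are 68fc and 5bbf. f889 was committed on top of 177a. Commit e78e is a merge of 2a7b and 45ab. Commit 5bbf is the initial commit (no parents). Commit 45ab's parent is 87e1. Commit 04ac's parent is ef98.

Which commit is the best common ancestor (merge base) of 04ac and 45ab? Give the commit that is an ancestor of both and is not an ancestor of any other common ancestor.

ef98

Ancestors of 04ac: {04ac, 5bbf, 68fc, ef98}.
Ancestors of 45ab: {45ab, 5bbf, 68fc, 87e1, ef98}.
Common ancestors: {5bbf, 68fc, ef98}.
Among these, ef98 is not an ancestor of any other common ancestor — it is the merge base.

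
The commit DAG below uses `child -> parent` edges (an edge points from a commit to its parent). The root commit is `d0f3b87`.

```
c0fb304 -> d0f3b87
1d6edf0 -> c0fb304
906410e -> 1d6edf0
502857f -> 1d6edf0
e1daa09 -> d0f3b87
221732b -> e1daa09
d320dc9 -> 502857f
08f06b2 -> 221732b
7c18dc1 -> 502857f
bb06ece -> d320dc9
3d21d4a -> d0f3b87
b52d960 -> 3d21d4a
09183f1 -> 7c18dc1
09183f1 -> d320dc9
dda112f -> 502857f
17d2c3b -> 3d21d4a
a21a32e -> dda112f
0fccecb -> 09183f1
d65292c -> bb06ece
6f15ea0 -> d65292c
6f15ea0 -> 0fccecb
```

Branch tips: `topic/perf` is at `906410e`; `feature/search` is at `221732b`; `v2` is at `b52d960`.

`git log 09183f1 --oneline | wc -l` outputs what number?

7

Walking parent pointers from 09183f1: reachable set = {09183f1, 1d6edf0, 502857f, 7c18dc1, c0fb304, d0f3b87, d320dc9}.
That is 7 commits.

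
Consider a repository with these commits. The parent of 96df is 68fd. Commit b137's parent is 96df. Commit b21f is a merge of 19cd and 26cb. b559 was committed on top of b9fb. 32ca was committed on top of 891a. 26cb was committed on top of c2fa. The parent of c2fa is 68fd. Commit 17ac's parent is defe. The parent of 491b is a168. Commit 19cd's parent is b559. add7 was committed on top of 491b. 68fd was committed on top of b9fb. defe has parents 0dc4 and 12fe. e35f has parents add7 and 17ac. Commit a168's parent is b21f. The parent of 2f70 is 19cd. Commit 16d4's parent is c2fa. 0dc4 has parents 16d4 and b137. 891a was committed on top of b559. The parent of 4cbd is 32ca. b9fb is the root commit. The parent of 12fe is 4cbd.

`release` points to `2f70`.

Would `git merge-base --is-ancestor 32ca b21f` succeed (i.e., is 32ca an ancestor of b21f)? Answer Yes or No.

Ancestors of b21f: {19cd, 26cb, 68fd, b21f, b559, b9fb, c2fa}.
32ca is not in that set, so it is not an ancestor of b21f.

No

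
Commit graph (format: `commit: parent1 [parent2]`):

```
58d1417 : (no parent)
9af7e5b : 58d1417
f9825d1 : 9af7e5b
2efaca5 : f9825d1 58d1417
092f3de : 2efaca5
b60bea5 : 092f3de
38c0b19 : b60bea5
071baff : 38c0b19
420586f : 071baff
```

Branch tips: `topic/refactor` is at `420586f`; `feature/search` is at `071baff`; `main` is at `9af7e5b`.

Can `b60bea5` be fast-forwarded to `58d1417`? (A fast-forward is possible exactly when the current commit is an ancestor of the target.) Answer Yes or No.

No

A fast-forward from b60bea5 to 58d1417 is possible iff b60bea5 is an ancestor of 58d1417.
Ancestors of 58d1417: {58d1417}.
b60bea5 is not among them, so fast-forward is not possible.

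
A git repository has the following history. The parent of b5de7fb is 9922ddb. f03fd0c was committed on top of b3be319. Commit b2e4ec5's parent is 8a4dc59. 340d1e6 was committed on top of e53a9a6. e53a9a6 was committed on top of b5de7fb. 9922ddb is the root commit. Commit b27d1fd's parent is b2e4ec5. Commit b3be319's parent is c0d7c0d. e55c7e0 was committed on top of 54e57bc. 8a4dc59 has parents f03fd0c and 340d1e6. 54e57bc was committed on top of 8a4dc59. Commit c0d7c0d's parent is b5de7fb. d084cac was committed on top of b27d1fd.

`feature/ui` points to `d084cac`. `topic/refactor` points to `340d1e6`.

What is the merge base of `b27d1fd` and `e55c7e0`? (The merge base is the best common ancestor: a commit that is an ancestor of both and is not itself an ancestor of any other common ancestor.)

8a4dc59

Ancestors of b27d1fd: {340d1e6, 8a4dc59, 9922ddb, b27d1fd, b2e4ec5, b3be319, b5de7fb, c0d7c0d, e53a9a6, f03fd0c}.
Ancestors of e55c7e0: {340d1e6, 54e57bc, 8a4dc59, 9922ddb, b3be319, b5de7fb, c0d7c0d, e53a9a6, e55c7e0, f03fd0c}.
Common ancestors: {340d1e6, 8a4dc59, 9922ddb, b3be319, b5de7fb, c0d7c0d, e53a9a6, f03fd0c}.
Among these, 8a4dc59 is not an ancestor of any other common ancestor — it is the merge base.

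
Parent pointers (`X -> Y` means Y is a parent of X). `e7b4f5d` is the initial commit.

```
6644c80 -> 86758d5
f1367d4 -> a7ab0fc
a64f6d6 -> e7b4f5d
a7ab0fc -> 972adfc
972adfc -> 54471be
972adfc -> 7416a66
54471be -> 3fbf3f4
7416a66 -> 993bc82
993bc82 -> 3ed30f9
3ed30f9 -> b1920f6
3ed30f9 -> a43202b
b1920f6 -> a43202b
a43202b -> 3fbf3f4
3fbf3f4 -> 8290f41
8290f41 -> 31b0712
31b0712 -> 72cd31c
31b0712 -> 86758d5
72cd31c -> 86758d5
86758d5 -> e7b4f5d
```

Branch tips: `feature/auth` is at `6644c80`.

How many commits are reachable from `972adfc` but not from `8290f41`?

Reachable from 972adfc: {31b0712, 3ed30f9, 3fbf3f4, 54471be, 72cd31c, 7416a66, 8290f41, 86758d5, 972adfc, 993bc82, a43202b, b1920f6, e7b4f5d}.
Reachable from 8290f41: {31b0712, 72cd31c, 8290f41, 86758d5, e7b4f5d}.
In 972adfc's history but not 8290f41's: {3ed30f9, 3fbf3f4, 54471be, 7416a66, 972adfc, 993bc82, a43202b, b1920f6} — 8 commits.

8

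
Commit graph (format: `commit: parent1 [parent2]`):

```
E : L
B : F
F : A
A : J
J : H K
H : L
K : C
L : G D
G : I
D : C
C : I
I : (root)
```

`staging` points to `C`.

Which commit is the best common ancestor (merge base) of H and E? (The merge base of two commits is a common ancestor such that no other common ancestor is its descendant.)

L

Ancestors of H: {C, D, G, H, I, L}.
Ancestors of E: {C, D, E, G, I, L}.
Common ancestors: {C, D, G, I, L}.
Among these, L is not an ancestor of any other common ancestor — it is the merge base.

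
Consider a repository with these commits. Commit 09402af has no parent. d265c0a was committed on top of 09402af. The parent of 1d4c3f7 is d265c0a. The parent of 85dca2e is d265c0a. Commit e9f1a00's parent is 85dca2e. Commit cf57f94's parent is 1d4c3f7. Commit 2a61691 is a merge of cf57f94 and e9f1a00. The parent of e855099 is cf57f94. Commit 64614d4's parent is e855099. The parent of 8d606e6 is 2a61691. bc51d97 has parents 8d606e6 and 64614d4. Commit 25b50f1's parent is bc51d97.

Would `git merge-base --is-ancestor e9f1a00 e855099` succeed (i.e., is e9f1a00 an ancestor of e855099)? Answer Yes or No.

No

Ancestors of e855099: {09402af, 1d4c3f7, cf57f94, d265c0a, e855099}.
e9f1a00 is not in that set, so it is not an ancestor of e855099.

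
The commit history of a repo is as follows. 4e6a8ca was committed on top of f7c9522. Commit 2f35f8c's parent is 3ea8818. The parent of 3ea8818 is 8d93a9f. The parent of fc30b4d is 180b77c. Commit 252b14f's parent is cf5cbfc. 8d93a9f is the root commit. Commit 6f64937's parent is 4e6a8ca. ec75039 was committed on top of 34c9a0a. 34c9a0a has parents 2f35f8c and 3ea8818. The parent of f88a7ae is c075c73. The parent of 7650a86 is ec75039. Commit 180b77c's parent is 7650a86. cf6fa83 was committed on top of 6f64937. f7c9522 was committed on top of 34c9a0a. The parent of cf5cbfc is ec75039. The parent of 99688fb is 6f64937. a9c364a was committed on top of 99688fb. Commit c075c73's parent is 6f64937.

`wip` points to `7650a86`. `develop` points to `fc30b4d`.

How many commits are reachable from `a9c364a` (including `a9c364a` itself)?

Walking parent pointers from a9c364a: reachable set = {2f35f8c, 34c9a0a, 3ea8818, 4e6a8ca, 6f64937, 8d93a9f, 99688fb, a9c364a, f7c9522}.
That is 9 commits.

9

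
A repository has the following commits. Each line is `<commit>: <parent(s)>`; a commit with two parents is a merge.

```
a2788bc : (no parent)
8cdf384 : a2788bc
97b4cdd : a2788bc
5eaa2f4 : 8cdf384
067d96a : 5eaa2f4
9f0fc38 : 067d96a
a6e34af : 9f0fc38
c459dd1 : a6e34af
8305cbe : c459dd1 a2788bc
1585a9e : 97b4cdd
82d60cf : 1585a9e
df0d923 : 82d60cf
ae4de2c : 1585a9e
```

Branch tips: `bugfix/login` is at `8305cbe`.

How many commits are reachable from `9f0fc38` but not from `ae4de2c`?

Reachable from 9f0fc38: {067d96a, 5eaa2f4, 8cdf384, 9f0fc38, a2788bc}.
Reachable from ae4de2c: {1585a9e, 97b4cdd, a2788bc, ae4de2c}.
In 9f0fc38's history but not ae4de2c's: {067d96a, 5eaa2f4, 8cdf384, 9f0fc38} — 4 commits.

4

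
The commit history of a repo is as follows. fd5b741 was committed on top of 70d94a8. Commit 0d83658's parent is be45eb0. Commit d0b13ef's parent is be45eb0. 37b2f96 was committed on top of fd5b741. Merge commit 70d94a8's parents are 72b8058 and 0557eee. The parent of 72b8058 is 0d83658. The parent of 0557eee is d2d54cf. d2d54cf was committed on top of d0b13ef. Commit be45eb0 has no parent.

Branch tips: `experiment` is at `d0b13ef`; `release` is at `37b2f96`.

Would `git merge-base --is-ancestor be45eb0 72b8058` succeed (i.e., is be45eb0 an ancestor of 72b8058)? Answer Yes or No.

Ancestors of 72b8058 (commits reachable by following parents): {0d83658, 72b8058, be45eb0}.
be45eb0 is in that set, so it is an ancestor of 72b8058.

Yes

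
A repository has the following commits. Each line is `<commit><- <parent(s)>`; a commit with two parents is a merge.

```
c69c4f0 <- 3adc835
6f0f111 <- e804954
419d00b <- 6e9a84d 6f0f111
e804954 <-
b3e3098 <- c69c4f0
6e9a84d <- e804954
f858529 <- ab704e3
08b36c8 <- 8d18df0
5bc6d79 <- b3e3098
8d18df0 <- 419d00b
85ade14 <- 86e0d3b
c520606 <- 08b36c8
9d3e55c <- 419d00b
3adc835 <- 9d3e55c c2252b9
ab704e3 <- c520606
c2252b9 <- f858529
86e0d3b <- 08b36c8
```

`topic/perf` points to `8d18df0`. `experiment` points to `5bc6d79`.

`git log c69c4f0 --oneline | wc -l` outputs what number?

Walking parent pointers from c69c4f0: reachable set = {08b36c8, 3adc835, 419d00b, 6e9a84d, 6f0f111, 8d18df0, 9d3e55c, ab704e3, c2252b9, c520606, c69c4f0, e804954, f858529}.
That is 13 commits.

13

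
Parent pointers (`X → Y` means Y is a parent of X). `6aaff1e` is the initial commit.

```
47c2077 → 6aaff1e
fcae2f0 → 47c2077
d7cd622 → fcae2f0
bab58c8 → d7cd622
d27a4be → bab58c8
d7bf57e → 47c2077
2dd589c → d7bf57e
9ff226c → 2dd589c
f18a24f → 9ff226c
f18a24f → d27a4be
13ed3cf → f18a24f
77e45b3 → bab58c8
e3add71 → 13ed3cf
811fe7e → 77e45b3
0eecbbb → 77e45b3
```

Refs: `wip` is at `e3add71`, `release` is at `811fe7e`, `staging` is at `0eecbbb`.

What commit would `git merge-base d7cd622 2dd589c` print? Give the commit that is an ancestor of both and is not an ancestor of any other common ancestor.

47c2077

Ancestors of d7cd622: {47c2077, 6aaff1e, d7cd622, fcae2f0}.
Ancestors of 2dd589c: {2dd589c, 47c2077, 6aaff1e, d7bf57e}.
Common ancestors: {47c2077, 6aaff1e}.
Among these, 47c2077 is not an ancestor of any other common ancestor — it is the merge base.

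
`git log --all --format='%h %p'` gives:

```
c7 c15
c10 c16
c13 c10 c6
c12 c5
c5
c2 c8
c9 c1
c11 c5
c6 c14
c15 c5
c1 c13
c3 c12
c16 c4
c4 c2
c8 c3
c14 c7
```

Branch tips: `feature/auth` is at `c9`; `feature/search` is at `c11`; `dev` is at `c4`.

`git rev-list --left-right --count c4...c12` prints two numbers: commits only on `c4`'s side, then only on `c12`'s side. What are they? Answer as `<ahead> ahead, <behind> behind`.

Reachable from c4: {c12, c2, c3, c4, c5, c8}.
Reachable from c12: {c12, c5}.
Only in c4's history (ahead): {c2, c3, c4, c8} — 4.
Only in c12's history (behind): {} — 0.

4 ahead, 0 behind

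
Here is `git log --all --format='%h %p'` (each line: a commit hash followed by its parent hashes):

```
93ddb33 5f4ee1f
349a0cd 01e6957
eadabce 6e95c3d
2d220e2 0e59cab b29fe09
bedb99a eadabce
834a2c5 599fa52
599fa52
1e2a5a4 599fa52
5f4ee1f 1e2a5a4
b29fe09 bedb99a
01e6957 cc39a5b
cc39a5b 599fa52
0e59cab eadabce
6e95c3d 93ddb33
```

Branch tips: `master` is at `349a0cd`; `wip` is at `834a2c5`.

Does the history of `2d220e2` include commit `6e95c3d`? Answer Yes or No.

Yes

Ancestors of 2d220e2 (commits reachable by following parents): {0e59cab, 1e2a5a4, 2d220e2, 599fa52, 5f4ee1f, 6e95c3d, 93ddb33, b29fe09, bedb99a, eadabce}.
6e95c3d is in that set, so it is an ancestor of 2d220e2.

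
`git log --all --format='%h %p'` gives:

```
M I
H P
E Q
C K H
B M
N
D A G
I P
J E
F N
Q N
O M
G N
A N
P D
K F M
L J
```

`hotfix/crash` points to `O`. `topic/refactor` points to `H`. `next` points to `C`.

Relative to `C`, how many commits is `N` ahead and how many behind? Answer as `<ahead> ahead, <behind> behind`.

Reachable from N: {N}.
Reachable from C: {A, C, D, F, G, H, I, K, M, N, P}.
Only in N's history (ahead): {} — 0.
Only in C's history (behind): {A, C, D, F, G, H, I, K, M, P} — 10.

0 ahead, 10 behind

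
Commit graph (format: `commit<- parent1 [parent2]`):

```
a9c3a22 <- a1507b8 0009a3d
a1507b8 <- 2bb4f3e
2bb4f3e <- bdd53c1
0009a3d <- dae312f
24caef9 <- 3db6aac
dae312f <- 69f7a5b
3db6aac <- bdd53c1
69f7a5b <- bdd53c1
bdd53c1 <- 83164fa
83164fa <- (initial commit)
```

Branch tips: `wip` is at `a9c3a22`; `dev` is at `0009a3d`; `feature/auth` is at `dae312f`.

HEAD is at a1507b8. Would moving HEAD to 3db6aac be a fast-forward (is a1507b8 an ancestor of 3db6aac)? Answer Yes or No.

A fast-forward from a1507b8 to 3db6aac is possible iff a1507b8 is an ancestor of 3db6aac.
Ancestors of 3db6aac: {3db6aac, 83164fa, bdd53c1}.
a1507b8 is not among them, so fast-forward is not possible.

No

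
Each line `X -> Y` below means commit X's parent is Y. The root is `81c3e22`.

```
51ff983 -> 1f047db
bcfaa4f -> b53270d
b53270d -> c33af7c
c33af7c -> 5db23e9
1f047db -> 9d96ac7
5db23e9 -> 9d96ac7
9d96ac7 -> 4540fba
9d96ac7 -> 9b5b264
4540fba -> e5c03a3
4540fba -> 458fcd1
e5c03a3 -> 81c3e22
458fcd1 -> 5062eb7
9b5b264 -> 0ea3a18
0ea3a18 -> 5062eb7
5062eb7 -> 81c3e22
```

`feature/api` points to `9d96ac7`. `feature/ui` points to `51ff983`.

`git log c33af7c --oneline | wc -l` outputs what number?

Walking parent pointers from c33af7c: reachable set = {0ea3a18, 4540fba, 458fcd1, 5062eb7, 5db23e9, 81c3e22, 9b5b264, 9d96ac7, c33af7c, e5c03a3}.
That is 10 commits.

10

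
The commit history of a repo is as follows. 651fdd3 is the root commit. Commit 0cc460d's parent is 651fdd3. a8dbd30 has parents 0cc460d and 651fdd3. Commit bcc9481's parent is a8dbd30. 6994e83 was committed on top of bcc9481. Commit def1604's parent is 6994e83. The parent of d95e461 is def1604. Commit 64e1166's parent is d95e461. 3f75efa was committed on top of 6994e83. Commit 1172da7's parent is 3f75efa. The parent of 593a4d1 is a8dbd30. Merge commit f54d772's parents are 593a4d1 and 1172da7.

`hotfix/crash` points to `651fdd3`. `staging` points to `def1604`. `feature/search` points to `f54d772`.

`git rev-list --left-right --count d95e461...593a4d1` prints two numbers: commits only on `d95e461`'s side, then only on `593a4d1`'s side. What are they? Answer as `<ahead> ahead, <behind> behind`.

Reachable from d95e461: {0cc460d, 651fdd3, 6994e83, a8dbd30, bcc9481, d95e461, def1604}.
Reachable from 593a4d1: {0cc460d, 593a4d1, 651fdd3, a8dbd30}.
Only in d95e461's history (ahead): {6994e83, bcc9481, d95e461, def1604} — 4.
Only in 593a4d1's history (behind): {593a4d1} — 1.

4 ahead, 1 behind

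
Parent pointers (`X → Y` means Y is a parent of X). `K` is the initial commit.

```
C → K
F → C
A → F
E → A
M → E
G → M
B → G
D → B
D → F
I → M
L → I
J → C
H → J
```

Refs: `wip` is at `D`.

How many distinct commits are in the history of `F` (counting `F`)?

Walking parent pointers from F: reachable set = {C, F, K}.
That is 3 commits.

3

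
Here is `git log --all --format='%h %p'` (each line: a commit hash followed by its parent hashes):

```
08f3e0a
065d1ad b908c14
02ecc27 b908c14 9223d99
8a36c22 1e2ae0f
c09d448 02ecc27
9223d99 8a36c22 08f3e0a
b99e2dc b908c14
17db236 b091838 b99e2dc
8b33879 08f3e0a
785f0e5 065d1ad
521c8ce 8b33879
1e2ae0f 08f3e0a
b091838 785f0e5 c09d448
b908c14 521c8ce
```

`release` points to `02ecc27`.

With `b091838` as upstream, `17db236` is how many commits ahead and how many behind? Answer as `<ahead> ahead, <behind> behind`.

Reachable from 17db236: {02ecc27, 065d1ad, 08f3e0a, 17db236, 1e2ae0f, 521c8ce, 785f0e5, 8a36c22, 8b33879, 9223d99, b091838, b908c14, b99e2dc, c09d448}.
Reachable from b091838: {02ecc27, 065d1ad, 08f3e0a, 1e2ae0f, 521c8ce, 785f0e5, 8a36c22, 8b33879, 9223d99, b091838, b908c14, c09d448}.
Only in 17db236's history (ahead): {17db236, b99e2dc} — 2.
Only in b091838's history (behind): {} — 0.

2 ahead, 0 behind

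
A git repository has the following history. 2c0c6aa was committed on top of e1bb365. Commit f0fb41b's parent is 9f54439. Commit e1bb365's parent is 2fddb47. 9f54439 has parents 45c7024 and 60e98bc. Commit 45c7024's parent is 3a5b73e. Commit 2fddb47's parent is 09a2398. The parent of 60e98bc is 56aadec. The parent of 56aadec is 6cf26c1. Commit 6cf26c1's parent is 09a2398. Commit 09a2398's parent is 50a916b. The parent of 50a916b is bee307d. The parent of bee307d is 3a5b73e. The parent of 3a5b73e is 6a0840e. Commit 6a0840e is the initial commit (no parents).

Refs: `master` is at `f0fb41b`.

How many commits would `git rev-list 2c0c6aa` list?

8

Walking parent pointers from 2c0c6aa: reachable set = {09a2398, 2c0c6aa, 2fddb47, 3a5b73e, 50a916b, 6a0840e, bee307d, e1bb365}.
That is 8 commits.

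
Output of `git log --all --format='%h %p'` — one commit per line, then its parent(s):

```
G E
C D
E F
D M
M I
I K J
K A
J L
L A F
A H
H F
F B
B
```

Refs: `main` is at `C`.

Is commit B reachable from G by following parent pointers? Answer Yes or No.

Ancestors of G (commits reachable by following parents): {B, E, F, G}.
B is in that set, so it is an ancestor of G.

Yes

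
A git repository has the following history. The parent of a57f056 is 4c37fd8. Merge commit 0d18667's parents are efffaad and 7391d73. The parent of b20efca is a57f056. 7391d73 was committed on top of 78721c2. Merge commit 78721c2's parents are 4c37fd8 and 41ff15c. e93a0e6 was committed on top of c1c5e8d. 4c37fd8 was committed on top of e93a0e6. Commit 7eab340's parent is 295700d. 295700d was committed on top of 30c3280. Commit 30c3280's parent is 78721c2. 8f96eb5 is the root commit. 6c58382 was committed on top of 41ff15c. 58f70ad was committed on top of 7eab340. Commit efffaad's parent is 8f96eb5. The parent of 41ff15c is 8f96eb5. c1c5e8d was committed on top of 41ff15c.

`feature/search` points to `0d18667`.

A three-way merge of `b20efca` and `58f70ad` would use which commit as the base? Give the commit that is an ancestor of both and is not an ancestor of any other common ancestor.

Ancestors of b20efca: {41ff15c, 4c37fd8, 8f96eb5, a57f056, b20efca, c1c5e8d, e93a0e6}.
Ancestors of 58f70ad: {295700d, 30c3280, 41ff15c, 4c37fd8, 58f70ad, 78721c2, 7eab340, 8f96eb5, c1c5e8d, e93a0e6}.
Common ancestors: {41ff15c, 4c37fd8, 8f96eb5, c1c5e8d, e93a0e6}.
Among these, 4c37fd8 is not an ancestor of any other common ancestor — it is the merge base.

4c37fd8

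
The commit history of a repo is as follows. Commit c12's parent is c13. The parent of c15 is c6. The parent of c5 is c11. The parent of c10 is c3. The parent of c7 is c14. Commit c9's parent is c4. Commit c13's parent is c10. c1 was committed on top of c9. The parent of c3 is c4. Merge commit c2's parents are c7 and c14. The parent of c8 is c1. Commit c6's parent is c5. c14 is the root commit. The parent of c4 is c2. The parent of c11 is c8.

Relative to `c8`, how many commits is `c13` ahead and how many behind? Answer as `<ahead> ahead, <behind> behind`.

Reachable from c13: {c10, c13, c14, c2, c3, c4, c7}.
Reachable from c8: {c1, c14, c2, c4, c7, c8, c9}.
Only in c13's history (ahead): {c10, c13, c3} — 3.
Only in c8's history (behind): {c1, c8, c9} — 3.

3 ahead, 3 behind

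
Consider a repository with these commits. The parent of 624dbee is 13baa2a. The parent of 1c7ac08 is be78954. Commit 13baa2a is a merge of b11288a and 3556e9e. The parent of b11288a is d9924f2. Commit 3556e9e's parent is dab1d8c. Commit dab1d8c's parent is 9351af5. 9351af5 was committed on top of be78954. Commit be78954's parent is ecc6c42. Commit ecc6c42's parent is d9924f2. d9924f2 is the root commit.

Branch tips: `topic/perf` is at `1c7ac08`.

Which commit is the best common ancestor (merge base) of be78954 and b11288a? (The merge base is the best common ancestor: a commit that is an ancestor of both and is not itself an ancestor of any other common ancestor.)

d9924f2

Ancestors of be78954: {be78954, d9924f2, ecc6c42}.
Ancestors of b11288a: {b11288a, d9924f2}.
Common ancestors: {d9924f2}.
The only common ancestor is d9924f2, so it is the merge base.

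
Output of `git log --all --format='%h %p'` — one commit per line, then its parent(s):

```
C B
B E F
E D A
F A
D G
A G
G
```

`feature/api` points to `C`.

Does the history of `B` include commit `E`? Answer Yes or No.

Ancestors of B (commits reachable by following parents): {A, B, D, E, F, G}.
E is in that set, so it is an ancestor of B.

Yes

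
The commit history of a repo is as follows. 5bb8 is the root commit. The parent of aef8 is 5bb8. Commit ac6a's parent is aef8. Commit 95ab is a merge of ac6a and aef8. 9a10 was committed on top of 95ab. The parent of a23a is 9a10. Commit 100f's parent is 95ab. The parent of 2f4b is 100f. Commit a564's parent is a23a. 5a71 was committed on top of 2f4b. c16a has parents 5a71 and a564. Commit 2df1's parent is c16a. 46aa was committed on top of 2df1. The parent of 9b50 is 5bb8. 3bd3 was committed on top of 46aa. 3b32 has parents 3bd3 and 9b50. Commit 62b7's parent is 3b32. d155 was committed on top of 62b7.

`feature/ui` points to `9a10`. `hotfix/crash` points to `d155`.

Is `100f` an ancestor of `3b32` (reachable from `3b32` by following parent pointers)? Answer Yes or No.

Ancestors of 3b32 (commits reachable by following parents): {100f, 2df1, 2f4b, 3b32, 3bd3, 46aa, 5a71, 5bb8, 95ab, 9a10, 9b50, a23a, a564, ac6a, aef8, c16a}.
100f is in that set, so it is an ancestor of 3b32.

Yes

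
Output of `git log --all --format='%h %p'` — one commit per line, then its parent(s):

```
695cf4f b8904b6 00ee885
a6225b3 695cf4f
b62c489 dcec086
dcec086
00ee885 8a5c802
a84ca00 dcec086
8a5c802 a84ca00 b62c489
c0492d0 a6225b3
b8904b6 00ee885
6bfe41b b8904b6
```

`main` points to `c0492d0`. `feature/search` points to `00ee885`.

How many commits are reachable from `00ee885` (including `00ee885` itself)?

5

Walking parent pointers from 00ee885: reachable set = {00ee885, 8a5c802, a84ca00, b62c489, dcec086}.
That is 5 commits.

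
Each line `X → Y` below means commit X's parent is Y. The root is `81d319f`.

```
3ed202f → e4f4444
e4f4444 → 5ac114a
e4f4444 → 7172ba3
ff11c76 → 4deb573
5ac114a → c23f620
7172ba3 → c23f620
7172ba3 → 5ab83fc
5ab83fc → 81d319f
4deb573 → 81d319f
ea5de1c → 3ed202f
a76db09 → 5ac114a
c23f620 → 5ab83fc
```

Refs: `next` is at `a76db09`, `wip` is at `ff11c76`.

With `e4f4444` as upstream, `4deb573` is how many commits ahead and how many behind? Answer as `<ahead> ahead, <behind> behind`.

1 ahead, 5 behind

Reachable from 4deb573: {4deb573, 81d319f}.
Reachable from e4f4444: {5ab83fc, 5ac114a, 7172ba3, 81d319f, c23f620, e4f4444}.
Only in 4deb573's history (ahead): {4deb573} — 1.
Only in e4f4444's history (behind): {5ab83fc, 5ac114a, 7172ba3, c23f620, e4f4444} — 5.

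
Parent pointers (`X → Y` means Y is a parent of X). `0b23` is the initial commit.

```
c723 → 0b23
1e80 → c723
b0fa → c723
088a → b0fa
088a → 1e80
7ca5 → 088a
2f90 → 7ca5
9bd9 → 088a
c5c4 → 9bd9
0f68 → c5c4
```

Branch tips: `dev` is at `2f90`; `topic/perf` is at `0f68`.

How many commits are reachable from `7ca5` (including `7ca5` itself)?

6

Walking parent pointers from 7ca5: reachable set = {088a, 0b23, 1e80, 7ca5, b0fa, c723}.
That is 6 commits.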